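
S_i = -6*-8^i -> [-6, 48, -384, 3072, -24576]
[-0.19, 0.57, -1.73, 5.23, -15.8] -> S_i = -0.19*(-3.02)^i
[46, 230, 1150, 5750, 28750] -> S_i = 46*5^i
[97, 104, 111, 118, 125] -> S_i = 97 + 7*i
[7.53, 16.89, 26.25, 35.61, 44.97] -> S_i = 7.53 + 9.36*i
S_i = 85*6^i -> [85, 510, 3060, 18360, 110160]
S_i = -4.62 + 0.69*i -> [-4.62, -3.93, -3.24, -2.55, -1.86]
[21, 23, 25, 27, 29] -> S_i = 21 + 2*i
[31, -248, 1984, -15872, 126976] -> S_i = 31*-8^i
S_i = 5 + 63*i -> [5, 68, 131, 194, 257]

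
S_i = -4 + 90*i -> [-4, 86, 176, 266, 356]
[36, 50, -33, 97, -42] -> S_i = Random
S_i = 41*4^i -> [41, 164, 656, 2624, 10496]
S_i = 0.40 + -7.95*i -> [0.4, -7.55, -15.5, -23.45, -31.4]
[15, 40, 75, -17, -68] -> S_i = Random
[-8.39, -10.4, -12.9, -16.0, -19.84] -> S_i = -8.39*1.24^i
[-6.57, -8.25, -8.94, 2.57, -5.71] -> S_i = Random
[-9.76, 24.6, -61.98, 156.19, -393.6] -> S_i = -9.76*(-2.52)^i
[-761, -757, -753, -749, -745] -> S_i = -761 + 4*i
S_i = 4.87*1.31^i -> [4.87, 6.38, 8.36, 10.95, 14.34]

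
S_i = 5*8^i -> [5, 40, 320, 2560, 20480]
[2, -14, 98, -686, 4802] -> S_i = 2*-7^i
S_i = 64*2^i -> [64, 128, 256, 512, 1024]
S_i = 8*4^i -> [8, 32, 128, 512, 2048]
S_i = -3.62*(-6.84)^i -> [-3.62, 24.76, -169.36, 1158.45, -7923.79]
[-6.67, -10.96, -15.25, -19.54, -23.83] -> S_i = -6.67 + -4.29*i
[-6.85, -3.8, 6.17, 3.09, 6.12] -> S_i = Random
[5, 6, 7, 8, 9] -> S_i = 5 + 1*i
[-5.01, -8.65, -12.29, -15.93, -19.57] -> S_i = -5.01 + -3.64*i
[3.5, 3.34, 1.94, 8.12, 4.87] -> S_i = Random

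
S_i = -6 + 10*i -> [-6, 4, 14, 24, 34]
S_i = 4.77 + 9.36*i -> [4.77, 14.13, 23.49, 32.85, 42.21]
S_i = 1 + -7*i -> [1, -6, -13, -20, -27]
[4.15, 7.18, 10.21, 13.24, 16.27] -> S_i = 4.15 + 3.03*i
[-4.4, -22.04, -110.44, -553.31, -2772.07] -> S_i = -4.40*5.01^i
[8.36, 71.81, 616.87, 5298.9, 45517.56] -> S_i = 8.36*8.59^i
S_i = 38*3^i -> [38, 114, 342, 1026, 3078]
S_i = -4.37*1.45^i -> [-4.37, -6.34, -9.19, -13.32, -19.32]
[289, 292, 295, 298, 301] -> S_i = 289 + 3*i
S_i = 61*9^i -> [61, 549, 4941, 44469, 400221]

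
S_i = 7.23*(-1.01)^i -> [7.23, -7.3, 7.38, -7.45, 7.52]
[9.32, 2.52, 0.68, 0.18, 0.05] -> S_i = 9.32*0.27^i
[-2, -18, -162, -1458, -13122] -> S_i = -2*9^i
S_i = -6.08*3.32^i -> [-6.08, -20.19, -67.02, -222.49, -738.68]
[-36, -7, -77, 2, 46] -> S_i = Random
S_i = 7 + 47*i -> [7, 54, 101, 148, 195]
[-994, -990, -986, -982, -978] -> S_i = -994 + 4*i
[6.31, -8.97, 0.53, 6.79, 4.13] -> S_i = Random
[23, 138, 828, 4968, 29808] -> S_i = 23*6^i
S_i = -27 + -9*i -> [-27, -36, -45, -54, -63]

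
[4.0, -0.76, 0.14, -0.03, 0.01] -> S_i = 4.00*(-0.19)^i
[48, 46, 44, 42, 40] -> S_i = 48 + -2*i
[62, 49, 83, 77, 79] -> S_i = Random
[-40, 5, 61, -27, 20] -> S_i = Random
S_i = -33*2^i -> [-33, -66, -132, -264, -528]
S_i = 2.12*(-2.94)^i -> [2.12, -6.23, 18.32, -53.87, 158.39]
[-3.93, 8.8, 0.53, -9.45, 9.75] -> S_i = Random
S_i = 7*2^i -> [7, 14, 28, 56, 112]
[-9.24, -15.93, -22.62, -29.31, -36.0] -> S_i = -9.24 + -6.69*i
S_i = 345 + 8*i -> [345, 353, 361, 369, 377]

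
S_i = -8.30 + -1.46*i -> [-8.3, -9.76, -11.22, -12.68, -14.14]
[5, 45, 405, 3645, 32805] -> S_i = 5*9^i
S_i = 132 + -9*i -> [132, 123, 114, 105, 96]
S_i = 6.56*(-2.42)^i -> [6.56, -15.88, 38.42, -92.97, 224.99]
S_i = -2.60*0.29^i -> [-2.6, -0.75, -0.22, -0.06, -0.02]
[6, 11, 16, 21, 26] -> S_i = 6 + 5*i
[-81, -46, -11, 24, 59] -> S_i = -81 + 35*i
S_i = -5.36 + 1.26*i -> [-5.36, -4.1, -2.84, -1.58, -0.32]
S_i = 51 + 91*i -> [51, 142, 233, 324, 415]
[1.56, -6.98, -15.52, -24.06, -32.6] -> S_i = 1.56 + -8.54*i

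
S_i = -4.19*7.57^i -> [-4.19, -31.72, -240.11, -1817.61, -13759.34]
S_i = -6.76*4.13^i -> [-6.76, -27.92, -115.3, -476.21, -1966.74]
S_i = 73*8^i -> [73, 584, 4672, 37376, 299008]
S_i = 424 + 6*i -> [424, 430, 436, 442, 448]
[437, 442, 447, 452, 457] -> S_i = 437 + 5*i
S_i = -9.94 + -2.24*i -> [-9.94, -12.18, -14.42, -16.66, -18.9]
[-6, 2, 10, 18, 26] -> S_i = -6 + 8*i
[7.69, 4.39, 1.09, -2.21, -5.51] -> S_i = 7.69 + -3.30*i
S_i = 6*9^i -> [6, 54, 486, 4374, 39366]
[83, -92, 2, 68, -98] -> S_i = Random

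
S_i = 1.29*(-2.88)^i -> [1.29, -3.72, 10.7, -30.82, 88.75]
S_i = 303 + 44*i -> [303, 347, 391, 435, 479]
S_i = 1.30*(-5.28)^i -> [1.3, -6.86, 36.24, -191.36, 1010.37]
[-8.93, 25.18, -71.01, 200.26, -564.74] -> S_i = -8.93*(-2.82)^i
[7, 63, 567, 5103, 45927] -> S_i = 7*9^i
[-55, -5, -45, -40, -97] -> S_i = Random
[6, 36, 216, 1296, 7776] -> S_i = 6*6^i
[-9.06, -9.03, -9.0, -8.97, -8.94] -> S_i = -9.06 + 0.03*i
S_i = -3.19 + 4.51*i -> [-3.19, 1.32, 5.83, 10.34, 14.85]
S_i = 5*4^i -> [5, 20, 80, 320, 1280]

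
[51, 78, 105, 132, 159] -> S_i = 51 + 27*i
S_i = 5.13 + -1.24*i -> [5.13, 3.89, 2.65, 1.41, 0.17]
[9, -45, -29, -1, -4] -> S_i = Random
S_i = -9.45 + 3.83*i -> [-9.45, -5.62, -1.79, 2.04, 5.87]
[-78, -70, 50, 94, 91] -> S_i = Random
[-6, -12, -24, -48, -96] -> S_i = -6*2^i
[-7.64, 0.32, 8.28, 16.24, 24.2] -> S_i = -7.64 + 7.96*i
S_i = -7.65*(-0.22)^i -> [-7.65, 1.68, -0.37, 0.08, -0.02]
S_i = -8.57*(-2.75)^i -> [-8.57, 23.57, -64.81, 178.23, -490.13]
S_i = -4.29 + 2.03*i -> [-4.29, -2.26, -0.23, 1.8, 3.83]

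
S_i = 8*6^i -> [8, 48, 288, 1728, 10368]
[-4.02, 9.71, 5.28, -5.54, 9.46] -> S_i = Random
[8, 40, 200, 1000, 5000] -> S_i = 8*5^i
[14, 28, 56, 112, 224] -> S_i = 14*2^i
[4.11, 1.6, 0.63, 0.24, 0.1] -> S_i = 4.11*0.39^i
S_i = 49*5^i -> [49, 245, 1225, 6125, 30625]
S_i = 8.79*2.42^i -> [8.79, 21.27, 51.48, 124.58, 301.47]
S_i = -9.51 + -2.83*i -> [-9.51, -12.34, -15.17, -18.0, -20.83]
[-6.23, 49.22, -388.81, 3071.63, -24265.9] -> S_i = -6.23*(-7.90)^i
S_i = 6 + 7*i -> [6, 13, 20, 27, 34]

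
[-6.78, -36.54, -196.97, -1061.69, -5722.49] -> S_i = -6.78*5.39^i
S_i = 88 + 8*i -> [88, 96, 104, 112, 120]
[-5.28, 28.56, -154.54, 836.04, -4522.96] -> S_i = -5.28*(-5.41)^i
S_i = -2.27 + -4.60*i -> [-2.27, -6.87, -11.47, -16.07, -20.67]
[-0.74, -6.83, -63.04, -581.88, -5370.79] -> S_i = -0.74*9.23^i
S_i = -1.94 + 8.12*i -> [-1.94, 6.18, 14.3, 22.42, 30.54]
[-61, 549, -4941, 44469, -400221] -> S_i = -61*-9^i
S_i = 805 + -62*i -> [805, 743, 681, 619, 557]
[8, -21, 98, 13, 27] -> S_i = Random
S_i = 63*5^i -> [63, 315, 1575, 7875, 39375]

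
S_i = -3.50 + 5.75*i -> [-3.5, 2.25, 8.0, 13.75, 19.5]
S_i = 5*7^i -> [5, 35, 245, 1715, 12005]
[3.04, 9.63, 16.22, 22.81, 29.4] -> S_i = 3.04 + 6.59*i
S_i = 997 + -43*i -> [997, 954, 911, 868, 825]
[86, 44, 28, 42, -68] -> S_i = Random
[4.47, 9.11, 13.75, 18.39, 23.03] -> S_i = 4.47 + 4.64*i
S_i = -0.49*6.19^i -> [-0.49, -3.03, -18.77, -116.22, -719.38]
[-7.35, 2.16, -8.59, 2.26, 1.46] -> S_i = Random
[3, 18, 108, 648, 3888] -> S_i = 3*6^i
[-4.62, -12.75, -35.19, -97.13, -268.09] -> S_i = -4.62*2.76^i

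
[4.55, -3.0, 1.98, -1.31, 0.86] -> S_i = 4.55*(-0.66)^i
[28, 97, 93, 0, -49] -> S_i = Random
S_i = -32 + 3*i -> [-32, -29, -26, -23, -20]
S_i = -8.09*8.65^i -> [-8.09, -69.98, -605.31, -5235.97, -45291.11]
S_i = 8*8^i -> [8, 64, 512, 4096, 32768]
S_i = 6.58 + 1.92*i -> [6.58, 8.5, 10.42, 12.34, 14.26]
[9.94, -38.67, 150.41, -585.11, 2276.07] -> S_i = 9.94*(-3.89)^i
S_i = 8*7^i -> [8, 56, 392, 2744, 19208]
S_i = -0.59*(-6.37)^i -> [-0.59, 3.76, -23.94, 152.5, -971.43]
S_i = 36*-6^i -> [36, -216, 1296, -7776, 46656]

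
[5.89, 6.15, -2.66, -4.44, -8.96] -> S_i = Random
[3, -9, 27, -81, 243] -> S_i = 3*-3^i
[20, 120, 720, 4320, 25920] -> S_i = 20*6^i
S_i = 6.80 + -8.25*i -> [6.8, -1.45, -9.7, -17.95, -26.2]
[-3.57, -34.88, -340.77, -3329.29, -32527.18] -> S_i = -3.57*9.77^i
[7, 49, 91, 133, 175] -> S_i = 7 + 42*i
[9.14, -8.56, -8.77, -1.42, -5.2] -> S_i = Random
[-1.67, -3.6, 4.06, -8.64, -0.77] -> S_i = Random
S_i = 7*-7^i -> [7, -49, 343, -2401, 16807]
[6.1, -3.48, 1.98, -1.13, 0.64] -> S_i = 6.10*(-0.57)^i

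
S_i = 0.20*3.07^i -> [0.2, 0.61, 1.88, 5.79, 17.77]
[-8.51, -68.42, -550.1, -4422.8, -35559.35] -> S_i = -8.51*8.04^i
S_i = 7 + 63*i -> [7, 70, 133, 196, 259]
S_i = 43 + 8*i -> [43, 51, 59, 67, 75]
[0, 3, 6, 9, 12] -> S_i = 0 + 3*i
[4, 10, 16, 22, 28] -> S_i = 4 + 6*i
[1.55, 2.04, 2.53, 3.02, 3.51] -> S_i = 1.55 + 0.49*i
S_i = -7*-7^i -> [-7, 49, -343, 2401, -16807]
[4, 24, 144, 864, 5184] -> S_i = 4*6^i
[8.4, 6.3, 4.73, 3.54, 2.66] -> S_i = 8.40*0.75^i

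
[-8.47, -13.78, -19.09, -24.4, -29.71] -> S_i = -8.47 + -5.31*i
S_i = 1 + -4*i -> [1, -3, -7, -11, -15]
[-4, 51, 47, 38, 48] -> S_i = Random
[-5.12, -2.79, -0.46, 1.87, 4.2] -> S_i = -5.12 + 2.33*i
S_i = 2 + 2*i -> [2, 4, 6, 8, 10]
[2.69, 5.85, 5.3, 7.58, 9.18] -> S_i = Random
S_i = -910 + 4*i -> [-910, -906, -902, -898, -894]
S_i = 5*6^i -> [5, 30, 180, 1080, 6480]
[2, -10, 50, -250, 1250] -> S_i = 2*-5^i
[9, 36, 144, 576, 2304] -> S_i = 9*4^i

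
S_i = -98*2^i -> [-98, -196, -392, -784, -1568]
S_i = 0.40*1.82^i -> [0.4, 0.73, 1.32, 2.41, 4.39]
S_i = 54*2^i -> [54, 108, 216, 432, 864]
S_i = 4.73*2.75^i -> [4.73, 13.01, 35.77, 98.37, 270.52]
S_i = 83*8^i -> [83, 664, 5312, 42496, 339968]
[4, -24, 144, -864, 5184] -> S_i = 4*-6^i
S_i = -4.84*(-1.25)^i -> [-4.84, 6.05, -7.56, 9.45, -11.82]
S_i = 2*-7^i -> [2, -14, 98, -686, 4802]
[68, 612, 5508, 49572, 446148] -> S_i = 68*9^i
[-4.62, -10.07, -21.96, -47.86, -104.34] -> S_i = -4.62*2.18^i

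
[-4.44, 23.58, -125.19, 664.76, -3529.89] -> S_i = -4.44*(-5.31)^i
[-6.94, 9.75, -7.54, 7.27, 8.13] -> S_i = Random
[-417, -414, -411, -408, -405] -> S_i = -417 + 3*i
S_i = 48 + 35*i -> [48, 83, 118, 153, 188]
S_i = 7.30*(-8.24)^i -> [7.3, -60.15, 495.65, -4084.18, 33653.61]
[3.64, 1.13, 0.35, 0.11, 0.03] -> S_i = 3.64*0.31^i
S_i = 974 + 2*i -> [974, 976, 978, 980, 982]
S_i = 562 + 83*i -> [562, 645, 728, 811, 894]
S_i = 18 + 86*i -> [18, 104, 190, 276, 362]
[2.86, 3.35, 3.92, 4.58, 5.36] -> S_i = 2.86*1.17^i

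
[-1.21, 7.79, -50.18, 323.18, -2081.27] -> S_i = -1.21*(-6.44)^i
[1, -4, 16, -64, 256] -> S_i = 1*-4^i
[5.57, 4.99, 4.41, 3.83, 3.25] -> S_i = 5.57 + -0.58*i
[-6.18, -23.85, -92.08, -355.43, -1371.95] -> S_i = -6.18*3.86^i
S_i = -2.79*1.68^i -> [-2.79, -4.69, -7.87, -13.23, -22.22]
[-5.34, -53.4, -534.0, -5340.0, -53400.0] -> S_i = -5.34*10.00^i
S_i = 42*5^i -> [42, 210, 1050, 5250, 26250]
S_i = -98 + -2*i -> [-98, -100, -102, -104, -106]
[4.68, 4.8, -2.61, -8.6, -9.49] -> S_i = Random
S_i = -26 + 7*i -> [-26, -19, -12, -5, 2]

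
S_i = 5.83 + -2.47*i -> [5.83, 3.36, 0.89, -1.58, -4.05]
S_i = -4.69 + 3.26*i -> [-4.69, -1.43, 1.83, 5.09, 8.35]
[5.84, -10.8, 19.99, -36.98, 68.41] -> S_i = 5.84*(-1.85)^i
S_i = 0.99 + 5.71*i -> [0.99, 6.7, 12.41, 18.12, 23.83]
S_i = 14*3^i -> [14, 42, 126, 378, 1134]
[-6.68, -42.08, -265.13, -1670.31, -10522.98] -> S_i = -6.68*6.30^i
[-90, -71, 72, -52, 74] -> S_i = Random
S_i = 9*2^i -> [9, 18, 36, 72, 144]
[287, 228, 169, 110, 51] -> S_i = 287 + -59*i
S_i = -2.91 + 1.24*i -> [-2.91, -1.67, -0.43, 0.81, 2.05]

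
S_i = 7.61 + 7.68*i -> [7.61, 15.29, 22.97, 30.65, 38.33]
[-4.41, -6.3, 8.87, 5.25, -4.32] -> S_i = Random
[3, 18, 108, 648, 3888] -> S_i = 3*6^i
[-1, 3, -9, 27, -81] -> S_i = -1*-3^i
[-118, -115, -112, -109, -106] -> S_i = -118 + 3*i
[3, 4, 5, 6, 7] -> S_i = 3 + 1*i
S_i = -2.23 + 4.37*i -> [-2.23, 2.14, 6.51, 10.88, 15.25]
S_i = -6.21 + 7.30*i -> [-6.21, 1.09, 8.39, 15.69, 22.99]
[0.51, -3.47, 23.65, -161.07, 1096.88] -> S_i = 0.51*(-6.81)^i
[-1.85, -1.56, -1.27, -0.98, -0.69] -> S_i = -1.85 + 0.29*i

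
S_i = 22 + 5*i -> [22, 27, 32, 37, 42]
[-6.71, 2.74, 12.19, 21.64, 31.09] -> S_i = -6.71 + 9.45*i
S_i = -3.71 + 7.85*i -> [-3.71, 4.14, 11.99, 19.84, 27.69]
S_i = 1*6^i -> [1, 6, 36, 216, 1296]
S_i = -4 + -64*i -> [-4, -68, -132, -196, -260]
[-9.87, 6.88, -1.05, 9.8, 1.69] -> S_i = Random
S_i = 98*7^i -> [98, 686, 4802, 33614, 235298]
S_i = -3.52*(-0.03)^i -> [-3.52, 0.11, -0.0, 0.0, -0.0]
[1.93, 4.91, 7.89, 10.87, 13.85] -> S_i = 1.93 + 2.98*i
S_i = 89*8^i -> [89, 712, 5696, 45568, 364544]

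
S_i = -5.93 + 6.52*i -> [-5.93, 0.59, 7.11, 13.63, 20.15]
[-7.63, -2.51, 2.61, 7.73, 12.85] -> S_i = -7.63 + 5.12*i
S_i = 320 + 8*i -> [320, 328, 336, 344, 352]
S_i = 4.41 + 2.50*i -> [4.41, 6.91, 9.41, 11.91, 14.41]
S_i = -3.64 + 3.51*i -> [-3.64, -0.13, 3.38, 6.89, 10.4]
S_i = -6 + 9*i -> [-6, 3, 12, 21, 30]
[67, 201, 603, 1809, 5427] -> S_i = 67*3^i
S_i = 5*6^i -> [5, 30, 180, 1080, 6480]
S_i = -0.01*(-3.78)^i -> [-0.01, 0.04, -0.14, 0.54, -2.04]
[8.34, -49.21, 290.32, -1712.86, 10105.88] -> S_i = 8.34*(-5.90)^i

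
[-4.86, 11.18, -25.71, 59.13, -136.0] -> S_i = -4.86*(-2.30)^i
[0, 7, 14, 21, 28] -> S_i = 0 + 7*i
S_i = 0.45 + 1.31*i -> [0.45, 1.76, 3.07, 4.38, 5.69]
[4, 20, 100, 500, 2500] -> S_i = 4*5^i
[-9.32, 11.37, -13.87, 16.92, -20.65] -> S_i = -9.32*(-1.22)^i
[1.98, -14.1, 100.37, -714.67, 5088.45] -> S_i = 1.98*(-7.12)^i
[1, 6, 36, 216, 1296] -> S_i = 1*6^i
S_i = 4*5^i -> [4, 20, 100, 500, 2500]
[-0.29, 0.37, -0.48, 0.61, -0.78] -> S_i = -0.29*(-1.28)^i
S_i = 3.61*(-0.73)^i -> [3.61, -2.64, 1.92, -1.4, 1.03]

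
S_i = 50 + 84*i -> [50, 134, 218, 302, 386]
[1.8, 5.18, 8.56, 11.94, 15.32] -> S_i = 1.80 + 3.38*i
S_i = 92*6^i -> [92, 552, 3312, 19872, 119232]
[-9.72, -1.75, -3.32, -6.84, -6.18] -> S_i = Random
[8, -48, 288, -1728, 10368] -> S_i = 8*-6^i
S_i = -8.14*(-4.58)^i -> [-8.14, 37.28, -170.75, 782.03, -3581.68]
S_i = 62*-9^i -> [62, -558, 5022, -45198, 406782]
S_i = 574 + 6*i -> [574, 580, 586, 592, 598]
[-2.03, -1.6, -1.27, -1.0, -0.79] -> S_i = -2.03*0.79^i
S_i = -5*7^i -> [-5, -35, -245, -1715, -12005]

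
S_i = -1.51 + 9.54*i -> [-1.51, 8.03, 17.57, 27.11, 36.65]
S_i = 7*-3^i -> [7, -21, 63, -189, 567]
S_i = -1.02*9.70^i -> [-1.02, -9.89, -95.97, -930.93, -9029.99]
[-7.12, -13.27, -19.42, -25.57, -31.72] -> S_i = -7.12 + -6.15*i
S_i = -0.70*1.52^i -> [-0.7, -1.06, -1.62, -2.46, -3.74]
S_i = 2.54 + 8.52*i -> [2.54, 11.06, 19.58, 28.1, 36.62]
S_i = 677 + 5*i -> [677, 682, 687, 692, 697]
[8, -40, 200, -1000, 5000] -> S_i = 8*-5^i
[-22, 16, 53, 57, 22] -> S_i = Random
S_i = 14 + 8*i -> [14, 22, 30, 38, 46]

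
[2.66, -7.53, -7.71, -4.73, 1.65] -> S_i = Random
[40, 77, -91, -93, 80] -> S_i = Random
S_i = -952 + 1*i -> [-952, -951, -950, -949, -948]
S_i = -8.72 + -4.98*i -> [-8.72, -13.7, -18.68, -23.66, -28.64]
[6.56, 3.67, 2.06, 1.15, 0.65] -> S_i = 6.56*0.56^i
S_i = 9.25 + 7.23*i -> [9.25, 16.48, 23.71, 30.94, 38.17]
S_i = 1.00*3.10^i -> [1.0, 3.1, 9.61, 29.79, 92.35]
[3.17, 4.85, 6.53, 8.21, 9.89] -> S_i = 3.17 + 1.68*i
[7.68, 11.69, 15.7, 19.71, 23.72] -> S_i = 7.68 + 4.01*i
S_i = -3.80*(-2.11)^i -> [-3.8, 8.02, -16.92, 35.7, -75.32]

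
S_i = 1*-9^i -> [1, -9, 81, -729, 6561]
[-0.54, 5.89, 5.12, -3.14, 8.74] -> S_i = Random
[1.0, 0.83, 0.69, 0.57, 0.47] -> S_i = 1.00*0.83^i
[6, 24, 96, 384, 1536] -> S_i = 6*4^i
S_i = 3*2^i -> [3, 6, 12, 24, 48]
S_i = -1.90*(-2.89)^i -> [-1.9, 5.49, -15.87, 45.86, -132.54]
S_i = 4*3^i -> [4, 12, 36, 108, 324]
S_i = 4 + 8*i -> [4, 12, 20, 28, 36]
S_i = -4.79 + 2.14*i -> [-4.79, -2.65, -0.51, 1.63, 3.77]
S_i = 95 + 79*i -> [95, 174, 253, 332, 411]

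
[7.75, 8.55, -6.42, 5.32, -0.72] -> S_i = Random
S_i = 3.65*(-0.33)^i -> [3.65, -1.2, 0.4, -0.13, 0.04]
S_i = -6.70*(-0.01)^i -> [-6.7, 0.07, -0.0, 0.0, -0.0]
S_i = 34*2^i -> [34, 68, 136, 272, 544]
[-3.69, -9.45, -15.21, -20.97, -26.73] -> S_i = -3.69 + -5.76*i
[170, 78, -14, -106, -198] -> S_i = 170 + -92*i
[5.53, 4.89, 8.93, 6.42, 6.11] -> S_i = Random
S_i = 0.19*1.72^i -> [0.19, 0.33, 0.56, 0.97, 1.66]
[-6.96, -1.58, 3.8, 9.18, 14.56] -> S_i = -6.96 + 5.38*i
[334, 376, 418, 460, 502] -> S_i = 334 + 42*i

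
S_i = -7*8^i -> [-7, -56, -448, -3584, -28672]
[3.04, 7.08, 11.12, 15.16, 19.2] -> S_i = 3.04 + 4.04*i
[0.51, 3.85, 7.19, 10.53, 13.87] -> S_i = 0.51 + 3.34*i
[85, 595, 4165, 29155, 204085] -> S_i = 85*7^i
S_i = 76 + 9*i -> [76, 85, 94, 103, 112]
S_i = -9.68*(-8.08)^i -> [-9.68, 78.21, -631.97, 5106.34, -41259.2]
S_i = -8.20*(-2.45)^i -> [-8.2, 20.09, -49.22, 120.59, -295.45]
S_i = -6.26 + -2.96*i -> [-6.26, -9.22, -12.18, -15.14, -18.1]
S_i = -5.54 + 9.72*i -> [-5.54, 4.18, 13.9, 23.62, 33.34]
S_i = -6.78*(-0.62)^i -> [-6.78, 4.2, -2.61, 1.62, -1.0]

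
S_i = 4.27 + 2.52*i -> [4.27, 6.79, 9.31, 11.83, 14.35]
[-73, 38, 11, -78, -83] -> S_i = Random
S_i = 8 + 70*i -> [8, 78, 148, 218, 288]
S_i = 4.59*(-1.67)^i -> [4.59, -7.67, 12.8, -21.38, 35.7]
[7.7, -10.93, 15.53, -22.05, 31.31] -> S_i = 7.70*(-1.42)^i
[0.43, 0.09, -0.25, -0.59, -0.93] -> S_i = 0.43 + -0.34*i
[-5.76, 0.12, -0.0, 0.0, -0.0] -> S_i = -5.76*(-0.02)^i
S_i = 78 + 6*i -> [78, 84, 90, 96, 102]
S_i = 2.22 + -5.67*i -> [2.22, -3.45, -9.12, -14.79, -20.46]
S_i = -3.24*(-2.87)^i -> [-3.24, 9.3, -26.69, 76.59, -219.82]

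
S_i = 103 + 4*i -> [103, 107, 111, 115, 119]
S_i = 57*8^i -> [57, 456, 3648, 29184, 233472]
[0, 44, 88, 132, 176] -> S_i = 0 + 44*i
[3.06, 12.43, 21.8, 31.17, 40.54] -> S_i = 3.06 + 9.37*i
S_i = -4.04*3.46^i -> [-4.04, -13.98, -48.37, -167.34, -579.01]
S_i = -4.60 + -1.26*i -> [-4.6, -5.86, -7.12, -8.38, -9.64]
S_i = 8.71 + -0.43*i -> [8.71, 8.28, 7.85, 7.42, 6.99]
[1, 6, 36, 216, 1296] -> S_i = 1*6^i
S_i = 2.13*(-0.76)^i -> [2.13, -1.62, 1.23, -0.94, 0.71]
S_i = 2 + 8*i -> [2, 10, 18, 26, 34]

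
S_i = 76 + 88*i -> [76, 164, 252, 340, 428]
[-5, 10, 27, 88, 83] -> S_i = Random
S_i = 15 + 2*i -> [15, 17, 19, 21, 23]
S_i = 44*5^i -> [44, 220, 1100, 5500, 27500]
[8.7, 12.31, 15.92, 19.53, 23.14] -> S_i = 8.70 + 3.61*i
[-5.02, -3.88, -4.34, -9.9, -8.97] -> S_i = Random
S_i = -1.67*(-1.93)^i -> [-1.67, 3.22, -6.22, 12.01, -23.17]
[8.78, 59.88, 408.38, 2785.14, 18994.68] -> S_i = 8.78*6.82^i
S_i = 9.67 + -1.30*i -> [9.67, 8.37, 7.07, 5.77, 4.47]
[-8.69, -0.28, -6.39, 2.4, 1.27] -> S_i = Random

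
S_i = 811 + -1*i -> [811, 810, 809, 808, 807]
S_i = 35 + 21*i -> [35, 56, 77, 98, 119]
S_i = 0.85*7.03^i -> [0.85, 5.98, 42.01, 295.31, 2076.06]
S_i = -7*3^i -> [-7, -21, -63, -189, -567]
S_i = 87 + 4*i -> [87, 91, 95, 99, 103]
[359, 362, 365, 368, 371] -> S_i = 359 + 3*i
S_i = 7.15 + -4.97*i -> [7.15, 2.18, -2.79, -7.76, -12.73]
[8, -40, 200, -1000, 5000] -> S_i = 8*-5^i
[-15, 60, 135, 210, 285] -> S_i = -15 + 75*i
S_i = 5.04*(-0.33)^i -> [5.04, -1.66, 0.55, -0.18, 0.06]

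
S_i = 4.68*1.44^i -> [4.68, 6.74, 9.7, 13.97, 20.12]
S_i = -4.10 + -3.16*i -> [-4.1, -7.26, -10.42, -13.58, -16.74]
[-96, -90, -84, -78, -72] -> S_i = -96 + 6*i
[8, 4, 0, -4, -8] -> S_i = 8 + -4*i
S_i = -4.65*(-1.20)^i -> [-4.65, 5.58, -6.7, 8.04, -9.64]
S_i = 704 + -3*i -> [704, 701, 698, 695, 692]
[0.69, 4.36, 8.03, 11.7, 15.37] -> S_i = 0.69 + 3.67*i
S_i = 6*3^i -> [6, 18, 54, 162, 486]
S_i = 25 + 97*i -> [25, 122, 219, 316, 413]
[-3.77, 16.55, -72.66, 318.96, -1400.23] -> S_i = -3.77*(-4.39)^i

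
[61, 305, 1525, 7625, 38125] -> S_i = 61*5^i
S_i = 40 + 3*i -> [40, 43, 46, 49, 52]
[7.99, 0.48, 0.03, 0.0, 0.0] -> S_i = 7.99*0.06^i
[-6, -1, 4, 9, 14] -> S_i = -6 + 5*i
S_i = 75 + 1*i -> [75, 76, 77, 78, 79]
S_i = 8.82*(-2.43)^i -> [8.82, -21.43, 52.08, -126.56, 307.53]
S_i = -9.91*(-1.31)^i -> [-9.91, 12.98, -17.01, 22.28, -29.18]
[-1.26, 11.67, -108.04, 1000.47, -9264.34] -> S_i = -1.26*(-9.26)^i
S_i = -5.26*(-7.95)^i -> [-5.26, 41.82, -332.45, 2642.94, -21011.36]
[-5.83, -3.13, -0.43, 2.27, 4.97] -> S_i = -5.83 + 2.70*i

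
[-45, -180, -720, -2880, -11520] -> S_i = -45*4^i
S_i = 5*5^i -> [5, 25, 125, 625, 3125]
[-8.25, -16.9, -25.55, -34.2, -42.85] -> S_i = -8.25 + -8.65*i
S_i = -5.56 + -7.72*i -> [-5.56, -13.28, -21.0, -28.72, -36.44]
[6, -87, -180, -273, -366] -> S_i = 6 + -93*i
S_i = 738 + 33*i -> [738, 771, 804, 837, 870]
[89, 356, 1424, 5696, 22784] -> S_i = 89*4^i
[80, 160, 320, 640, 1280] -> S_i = 80*2^i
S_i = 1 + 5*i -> [1, 6, 11, 16, 21]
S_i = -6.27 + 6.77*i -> [-6.27, 0.5, 7.27, 14.04, 20.81]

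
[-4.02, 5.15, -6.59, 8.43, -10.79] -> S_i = -4.02*(-1.28)^i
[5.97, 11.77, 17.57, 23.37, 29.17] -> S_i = 5.97 + 5.80*i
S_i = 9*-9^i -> [9, -81, 729, -6561, 59049]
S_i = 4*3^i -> [4, 12, 36, 108, 324]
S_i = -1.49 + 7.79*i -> [-1.49, 6.3, 14.09, 21.88, 29.67]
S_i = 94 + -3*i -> [94, 91, 88, 85, 82]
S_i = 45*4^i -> [45, 180, 720, 2880, 11520]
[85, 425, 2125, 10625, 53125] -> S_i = 85*5^i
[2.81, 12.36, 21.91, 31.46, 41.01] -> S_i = 2.81 + 9.55*i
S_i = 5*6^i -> [5, 30, 180, 1080, 6480]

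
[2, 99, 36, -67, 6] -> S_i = Random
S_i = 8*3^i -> [8, 24, 72, 216, 648]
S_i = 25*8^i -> [25, 200, 1600, 12800, 102400]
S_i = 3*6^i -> [3, 18, 108, 648, 3888]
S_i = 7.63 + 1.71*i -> [7.63, 9.34, 11.05, 12.76, 14.47]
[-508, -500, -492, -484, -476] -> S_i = -508 + 8*i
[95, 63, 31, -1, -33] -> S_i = 95 + -32*i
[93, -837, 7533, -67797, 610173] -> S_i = 93*-9^i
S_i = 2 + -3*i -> [2, -1, -4, -7, -10]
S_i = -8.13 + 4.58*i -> [-8.13, -3.55, 1.03, 5.61, 10.19]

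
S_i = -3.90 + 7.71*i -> [-3.9, 3.81, 11.52, 19.23, 26.94]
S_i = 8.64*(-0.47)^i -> [8.64, -4.06, 1.91, -0.9, 0.42]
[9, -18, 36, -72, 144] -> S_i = 9*-2^i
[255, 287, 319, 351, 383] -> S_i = 255 + 32*i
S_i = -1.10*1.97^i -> [-1.1, -2.17, -4.27, -8.41, -16.57]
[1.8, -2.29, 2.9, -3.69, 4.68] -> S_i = 1.80*(-1.27)^i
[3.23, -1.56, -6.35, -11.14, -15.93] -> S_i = 3.23 + -4.79*i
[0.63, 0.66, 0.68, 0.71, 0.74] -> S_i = 0.63*1.04^i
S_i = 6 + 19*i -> [6, 25, 44, 63, 82]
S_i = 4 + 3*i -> [4, 7, 10, 13, 16]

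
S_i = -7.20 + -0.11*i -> [-7.2, -7.31, -7.42, -7.53, -7.64]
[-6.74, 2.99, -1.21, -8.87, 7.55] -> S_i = Random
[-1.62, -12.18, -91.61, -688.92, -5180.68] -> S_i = -1.62*7.52^i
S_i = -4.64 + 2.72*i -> [-4.64, -1.92, 0.8, 3.52, 6.24]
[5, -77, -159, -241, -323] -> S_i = 5 + -82*i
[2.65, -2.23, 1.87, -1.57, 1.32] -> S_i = 2.65*(-0.84)^i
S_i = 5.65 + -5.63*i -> [5.65, 0.02, -5.61, -11.24, -16.87]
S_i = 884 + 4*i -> [884, 888, 892, 896, 900]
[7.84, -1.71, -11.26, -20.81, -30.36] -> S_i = 7.84 + -9.55*i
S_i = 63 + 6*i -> [63, 69, 75, 81, 87]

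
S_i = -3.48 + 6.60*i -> [-3.48, 3.12, 9.72, 16.32, 22.92]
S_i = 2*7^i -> [2, 14, 98, 686, 4802]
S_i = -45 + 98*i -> [-45, 53, 151, 249, 347]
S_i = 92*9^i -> [92, 828, 7452, 67068, 603612]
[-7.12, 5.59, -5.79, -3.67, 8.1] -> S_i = Random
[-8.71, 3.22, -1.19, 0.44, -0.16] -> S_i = -8.71*(-0.37)^i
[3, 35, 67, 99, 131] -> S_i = 3 + 32*i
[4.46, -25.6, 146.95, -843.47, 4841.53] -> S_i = 4.46*(-5.74)^i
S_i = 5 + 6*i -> [5, 11, 17, 23, 29]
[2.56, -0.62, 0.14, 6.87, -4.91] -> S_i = Random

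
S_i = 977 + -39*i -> [977, 938, 899, 860, 821]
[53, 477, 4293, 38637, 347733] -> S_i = 53*9^i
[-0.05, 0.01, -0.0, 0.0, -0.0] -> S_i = -0.05*(-0.25)^i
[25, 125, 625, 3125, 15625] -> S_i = 25*5^i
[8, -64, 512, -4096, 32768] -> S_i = 8*-8^i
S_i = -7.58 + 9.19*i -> [-7.58, 1.61, 10.8, 19.99, 29.18]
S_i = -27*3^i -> [-27, -81, -243, -729, -2187]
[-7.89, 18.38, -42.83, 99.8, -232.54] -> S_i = -7.89*(-2.33)^i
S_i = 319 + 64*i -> [319, 383, 447, 511, 575]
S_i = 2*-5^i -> [2, -10, 50, -250, 1250]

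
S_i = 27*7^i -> [27, 189, 1323, 9261, 64827]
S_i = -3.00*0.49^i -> [-3.0, -1.47, -0.72, -0.35, -0.17]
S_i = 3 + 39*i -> [3, 42, 81, 120, 159]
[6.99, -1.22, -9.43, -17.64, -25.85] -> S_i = 6.99 + -8.21*i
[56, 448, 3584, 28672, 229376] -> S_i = 56*8^i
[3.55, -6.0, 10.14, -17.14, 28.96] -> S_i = 3.55*(-1.69)^i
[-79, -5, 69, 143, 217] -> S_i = -79 + 74*i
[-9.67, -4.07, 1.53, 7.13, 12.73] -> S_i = -9.67 + 5.60*i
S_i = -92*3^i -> [-92, -276, -828, -2484, -7452]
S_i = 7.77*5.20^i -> [7.77, 40.4, 210.1, 1092.52, 5681.13]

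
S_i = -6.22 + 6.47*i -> [-6.22, 0.25, 6.72, 13.19, 19.66]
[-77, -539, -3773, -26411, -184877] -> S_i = -77*7^i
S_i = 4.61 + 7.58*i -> [4.61, 12.19, 19.77, 27.35, 34.93]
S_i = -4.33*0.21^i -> [-4.33, -0.91, -0.19, -0.04, -0.01]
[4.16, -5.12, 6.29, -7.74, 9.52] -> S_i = 4.16*(-1.23)^i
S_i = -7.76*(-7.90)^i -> [-7.76, 61.3, -484.3, 3825.98, -30225.26]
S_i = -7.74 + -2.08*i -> [-7.74, -9.82, -11.9, -13.98, -16.06]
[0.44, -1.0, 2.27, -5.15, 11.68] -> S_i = 0.44*(-2.27)^i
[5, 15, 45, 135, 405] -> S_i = 5*3^i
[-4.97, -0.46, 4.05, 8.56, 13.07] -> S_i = -4.97 + 4.51*i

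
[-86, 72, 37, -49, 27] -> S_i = Random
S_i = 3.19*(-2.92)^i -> [3.19, -9.31, 27.2, -79.42, 231.91]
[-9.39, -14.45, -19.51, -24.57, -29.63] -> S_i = -9.39 + -5.06*i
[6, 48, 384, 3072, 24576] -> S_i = 6*8^i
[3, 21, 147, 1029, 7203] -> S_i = 3*7^i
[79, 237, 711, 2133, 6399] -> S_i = 79*3^i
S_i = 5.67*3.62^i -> [5.67, 20.53, 74.3, 268.97, 973.68]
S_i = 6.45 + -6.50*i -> [6.45, -0.05, -6.55, -13.05, -19.55]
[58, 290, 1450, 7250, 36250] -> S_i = 58*5^i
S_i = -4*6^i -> [-4, -24, -144, -864, -5184]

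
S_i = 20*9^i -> [20, 180, 1620, 14580, 131220]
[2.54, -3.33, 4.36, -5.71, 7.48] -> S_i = 2.54*(-1.31)^i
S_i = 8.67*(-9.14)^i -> [8.67, -79.24, 724.29, -6620.0, 60506.76]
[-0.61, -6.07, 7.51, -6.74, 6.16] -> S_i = Random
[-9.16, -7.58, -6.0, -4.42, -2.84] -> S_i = -9.16 + 1.58*i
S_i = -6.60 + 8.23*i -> [-6.6, 1.63, 9.86, 18.09, 26.32]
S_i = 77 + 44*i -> [77, 121, 165, 209, 253]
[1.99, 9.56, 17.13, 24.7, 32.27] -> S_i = 1.99 + 7.57*i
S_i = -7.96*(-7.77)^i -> [-7.96, 61.85, -480.57, 3734.02, -29013.3]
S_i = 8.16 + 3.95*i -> [8.16, 12.11, 16.06, 20.01, 23.96]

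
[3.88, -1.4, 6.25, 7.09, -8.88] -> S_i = Random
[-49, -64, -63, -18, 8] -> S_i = Random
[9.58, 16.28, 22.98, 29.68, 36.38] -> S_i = 9.58 + 6.70*i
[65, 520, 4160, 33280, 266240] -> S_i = 65*8^i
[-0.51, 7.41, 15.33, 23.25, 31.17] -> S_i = -0.51 + 7.92*i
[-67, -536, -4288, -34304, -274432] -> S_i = -67*8^i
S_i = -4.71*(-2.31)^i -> [-4.71, 10.88, -25.13, 58.06, -134.11]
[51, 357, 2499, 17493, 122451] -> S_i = 51*7^i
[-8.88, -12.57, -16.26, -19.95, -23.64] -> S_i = -8.88 + -3.69*i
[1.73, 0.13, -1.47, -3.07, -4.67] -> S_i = 1.73 + -1.60*i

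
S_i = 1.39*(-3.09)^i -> [1.39, -4.3, 13.27, -41.01, 126.72]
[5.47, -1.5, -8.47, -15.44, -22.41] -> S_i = 5.47 + -6.97*i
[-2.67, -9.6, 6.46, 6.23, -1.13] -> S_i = Random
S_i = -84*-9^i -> [-84, 756, -6804, 61236, -551124]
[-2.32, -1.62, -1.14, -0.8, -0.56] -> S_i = -2.32*0.70^i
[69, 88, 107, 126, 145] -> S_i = 69 + 19*i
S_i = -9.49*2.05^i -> [-9.49, -19.45, -39.88, -81.76, -167.6]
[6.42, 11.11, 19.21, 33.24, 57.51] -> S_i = 6.42*1.73^i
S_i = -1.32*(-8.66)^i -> [-1.32, 11.43, -98.99, 857.29, -7424.13]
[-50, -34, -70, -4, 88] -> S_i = Random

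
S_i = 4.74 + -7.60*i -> [4.74, -2.86, -10.46, -18.06, -25.66]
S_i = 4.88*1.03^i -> [4.88, 5.03, 5.18, 5.33, 5.49]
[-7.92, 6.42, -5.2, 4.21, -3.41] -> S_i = -7.92*(-0.81)^i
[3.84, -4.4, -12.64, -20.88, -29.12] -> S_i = 3.84 + -8.24*i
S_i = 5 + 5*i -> [5, 10, 15, 20, 25]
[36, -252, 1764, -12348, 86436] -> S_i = 36*-7^i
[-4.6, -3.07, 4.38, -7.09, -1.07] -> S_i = Random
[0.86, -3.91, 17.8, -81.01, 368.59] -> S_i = 0.86*(-4.55)^i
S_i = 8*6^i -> [8, 48, 288, 1728, 10368]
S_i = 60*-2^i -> [60, -120, 240, -480, 960]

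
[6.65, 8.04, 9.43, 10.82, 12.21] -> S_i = 6.65 + 1.39*i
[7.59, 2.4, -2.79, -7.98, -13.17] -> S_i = 7.59 + -5.19*i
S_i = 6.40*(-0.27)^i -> [6.4, -1.73, 0.47, -0.13, 0.03]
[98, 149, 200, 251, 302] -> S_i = 98 + 51*i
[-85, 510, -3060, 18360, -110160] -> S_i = -85*-6^i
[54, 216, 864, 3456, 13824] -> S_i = 54*4^i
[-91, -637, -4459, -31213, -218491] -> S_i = -91*7^i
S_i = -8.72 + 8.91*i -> [-8.72, 0.19, 9.1, 18.01, 26.92]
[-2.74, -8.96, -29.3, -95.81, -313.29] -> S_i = -2.74*3.27^i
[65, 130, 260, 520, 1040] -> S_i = 65*2^i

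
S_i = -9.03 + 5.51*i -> [-9.03, -3.52, 1.99, 7.5, 13.01]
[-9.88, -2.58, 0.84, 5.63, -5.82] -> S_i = Random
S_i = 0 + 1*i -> [0, 1, 2, 3, 4]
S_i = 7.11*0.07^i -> [7.11, 0.5, 0.03, 0.0, 0.0]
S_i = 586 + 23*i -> [586, 609, 632, 655, 678]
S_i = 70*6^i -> [70, 420, 2520, 15120, 90720]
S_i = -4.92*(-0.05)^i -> [-4.92, 0.25, -0.01, 0.0, -0.0]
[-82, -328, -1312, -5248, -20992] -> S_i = -82*4^i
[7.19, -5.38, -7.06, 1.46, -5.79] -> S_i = Random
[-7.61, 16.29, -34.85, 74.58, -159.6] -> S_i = -7.61*(-2.14)^i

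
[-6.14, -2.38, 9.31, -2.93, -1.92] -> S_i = Random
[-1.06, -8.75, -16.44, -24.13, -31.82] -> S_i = -1.06 + -7.69*i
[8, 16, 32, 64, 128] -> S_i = 8*2^i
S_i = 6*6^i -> [6, 36, 216, 1296, 7776]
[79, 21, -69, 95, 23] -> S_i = Random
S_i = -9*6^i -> [-9, -54, -324, -1944, -11664]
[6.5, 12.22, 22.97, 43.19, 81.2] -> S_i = 6.50*1.88^i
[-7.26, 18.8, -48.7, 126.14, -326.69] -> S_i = -7.26*(-2.59)^i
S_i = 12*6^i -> [12, 72, 432, 2592, 15552]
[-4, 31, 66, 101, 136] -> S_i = -4 + 35*i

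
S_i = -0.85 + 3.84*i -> [-0.85, 2.99, 6.83, 10.67, 14.51]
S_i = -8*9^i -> [-8, -72, -648, -5832, -52488]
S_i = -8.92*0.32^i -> [-8.92, -2.85, -0.91, -0.29, -0.09]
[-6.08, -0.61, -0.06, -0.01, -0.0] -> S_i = -6.08*0.10^i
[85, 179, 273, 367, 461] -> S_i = 85 + 94*i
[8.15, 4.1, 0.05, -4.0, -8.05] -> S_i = 8.15 + -4.05*i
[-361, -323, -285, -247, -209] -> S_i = -361 + 38*i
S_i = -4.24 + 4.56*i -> [-4.24, 0.32, 4.88, 9.44, 14.0]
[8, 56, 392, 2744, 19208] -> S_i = 8*7^i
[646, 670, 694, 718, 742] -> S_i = 646 + 24*i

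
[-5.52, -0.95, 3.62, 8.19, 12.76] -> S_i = -5.52 + 4.57*i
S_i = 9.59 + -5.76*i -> [9.59, 3.83, -1.93, -7.69, -13.45]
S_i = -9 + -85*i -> [-9, -94, -179, -264, -349]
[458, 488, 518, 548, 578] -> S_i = 458 + 30*i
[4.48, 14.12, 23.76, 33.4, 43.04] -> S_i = 4.48 + 9.64*i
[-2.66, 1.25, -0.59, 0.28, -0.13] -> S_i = -2.66*(-0.47)^i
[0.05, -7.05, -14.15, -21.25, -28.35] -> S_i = 0.05 + -7.10*i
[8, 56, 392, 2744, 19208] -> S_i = 8*7^i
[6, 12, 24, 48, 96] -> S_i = 6*2^i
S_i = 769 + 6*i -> [769, 775, 781, 787, 793]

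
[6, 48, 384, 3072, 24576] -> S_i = 6*8^i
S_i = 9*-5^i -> [9, -45, 225, -1125, 5625]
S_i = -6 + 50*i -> [-6, 44, 94, 144, 194]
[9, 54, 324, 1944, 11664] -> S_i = 9*6^i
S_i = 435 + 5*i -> [435, 440, 445, 450, 455]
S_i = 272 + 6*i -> [272, 278, 284, 290, 296]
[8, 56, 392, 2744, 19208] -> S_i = 8*7^i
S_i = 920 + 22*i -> [920, 942, 964, 986, 1008]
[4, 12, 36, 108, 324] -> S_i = 4*3^i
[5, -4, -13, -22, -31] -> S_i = 5 + -9*i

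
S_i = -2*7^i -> [-2, -14, -98, -686, -4802]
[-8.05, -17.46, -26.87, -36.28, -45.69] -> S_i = -8.05 + -9.41*i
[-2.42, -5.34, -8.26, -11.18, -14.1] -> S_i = -2.42 + -2.92*i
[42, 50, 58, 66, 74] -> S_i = 42 + 8*i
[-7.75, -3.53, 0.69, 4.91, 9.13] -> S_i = -7.75 + 4.22*i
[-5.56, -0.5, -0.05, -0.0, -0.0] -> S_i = -5.56*0.09^i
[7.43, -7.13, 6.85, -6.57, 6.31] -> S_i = 7.43*(-0.96)^i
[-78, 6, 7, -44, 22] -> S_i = Random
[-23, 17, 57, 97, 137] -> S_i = -23 + 40*i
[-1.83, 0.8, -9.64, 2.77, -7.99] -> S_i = Random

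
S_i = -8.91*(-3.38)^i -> [-8.91, 30.12, -101.79, 344.05, -1162.91]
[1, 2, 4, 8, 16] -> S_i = 1*2^i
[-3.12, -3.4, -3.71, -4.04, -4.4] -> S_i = -3.12*1.09^i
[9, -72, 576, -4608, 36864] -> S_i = 9*-8^i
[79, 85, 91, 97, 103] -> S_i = 79 + 6*i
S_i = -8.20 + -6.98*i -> [-8.2, -15.18, -22.16, -29.14, -36.12]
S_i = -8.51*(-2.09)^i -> [-8.51, 17.79, -37.17, 77.69, -162.37]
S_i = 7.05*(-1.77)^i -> [7.05, -12.48, 22.09, -39.09, 69.2]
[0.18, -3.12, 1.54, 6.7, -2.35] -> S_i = Random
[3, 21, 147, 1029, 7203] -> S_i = 3*7^i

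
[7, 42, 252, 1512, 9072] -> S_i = 7*6^i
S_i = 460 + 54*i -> [460, 514, 568, 622, 676]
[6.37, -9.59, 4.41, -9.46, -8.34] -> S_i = Random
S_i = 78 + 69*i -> [78, 147, 216, 285, 354]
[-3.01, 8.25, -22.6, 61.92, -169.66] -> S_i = -3.01*(-2.74)^i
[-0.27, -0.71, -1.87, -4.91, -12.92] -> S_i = -0.27*2.63^i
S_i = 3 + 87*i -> [3, 90, 177, 264, 351]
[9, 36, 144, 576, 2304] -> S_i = 9*4^i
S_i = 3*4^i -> [3, 12, 48, 192, 768]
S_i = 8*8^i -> [8, 64, 512, 4096, 32768]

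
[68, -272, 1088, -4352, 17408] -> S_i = 68*-4^i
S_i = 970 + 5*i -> [970, 975, 980, 985, 990]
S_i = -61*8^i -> [-61, -488, -3904, -31232, -249856]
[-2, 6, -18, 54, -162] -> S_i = -2*-3^i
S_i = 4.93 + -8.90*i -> [4.93, -3.97, -12.87, -21.77, -30.67]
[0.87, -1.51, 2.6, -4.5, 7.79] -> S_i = 0.87*(-1.73)^i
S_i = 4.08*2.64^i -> [4.08, 10.77, 28.44, 75.07, 198.19]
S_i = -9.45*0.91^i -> [-9.45, -8.6, -7.83, -7.12, -6.48]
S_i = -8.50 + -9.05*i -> [-8.5, -17.55, -26.6, -35.65, -44.7]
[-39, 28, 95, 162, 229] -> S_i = -39 + 67*i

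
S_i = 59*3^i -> [59, 177, 531, 1593, 4779]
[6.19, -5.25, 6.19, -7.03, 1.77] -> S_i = Random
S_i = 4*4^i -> [4, 16, 64, 256, 1024]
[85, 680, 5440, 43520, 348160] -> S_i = 85*8^i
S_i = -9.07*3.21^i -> [-9.07, -29.11, -93.46, -300.0, -963.0]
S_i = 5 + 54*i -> [5, 59, 113, 167, 221]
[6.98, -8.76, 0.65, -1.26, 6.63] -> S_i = Random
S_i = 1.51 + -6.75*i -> [1.51, -5.24, -11.99, -18.74, -25.49]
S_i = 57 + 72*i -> [57, 129, 201, 273, 345]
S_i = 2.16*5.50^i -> [2.16, 11.88, 65.34, 359.37, 1976.54]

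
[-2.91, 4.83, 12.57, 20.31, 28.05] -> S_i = -2.91 + 7.74*i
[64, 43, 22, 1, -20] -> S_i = 64 + -21*i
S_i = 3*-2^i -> [3, -6, 12, -24, 48]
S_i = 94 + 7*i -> [94, 101, 108, 115, 122]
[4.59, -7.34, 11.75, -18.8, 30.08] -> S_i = 4.59*(-1.60)^i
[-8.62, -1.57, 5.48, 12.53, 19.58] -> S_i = -8.62 + 7.05*i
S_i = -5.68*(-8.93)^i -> [-5.68, 50.72, -452.95, 4044.85, -36120.53]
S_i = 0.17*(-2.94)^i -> [0.17, -0.5, 1.47, -4.32, 12.7]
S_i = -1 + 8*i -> [-1, 7, 15, 23, 31]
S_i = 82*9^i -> [82, 738, 6642, 59778, 538002]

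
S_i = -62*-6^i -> [-62, 372, -2232, 13392, -80352]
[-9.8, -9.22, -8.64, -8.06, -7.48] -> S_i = -9.80 + 0.58*i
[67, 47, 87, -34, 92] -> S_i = Random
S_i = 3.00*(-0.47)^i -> [3.0, -1.41, 0.66, -0.31, 0.15]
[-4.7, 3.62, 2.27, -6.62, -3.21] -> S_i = Random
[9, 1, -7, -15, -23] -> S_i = 9 + -8*i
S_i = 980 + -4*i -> [980, 976, 972, 968, 964]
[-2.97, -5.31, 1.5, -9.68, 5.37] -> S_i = Random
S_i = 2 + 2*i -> [2, 4, 6, 8, 10]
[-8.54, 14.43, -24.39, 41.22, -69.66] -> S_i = -8.54*(-1.69)^i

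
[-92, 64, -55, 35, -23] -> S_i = Random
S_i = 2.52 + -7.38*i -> [2.52, -4.86, -12.24, -19.62, -27.0]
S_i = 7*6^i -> [7, 42, 252, 1512, 9072]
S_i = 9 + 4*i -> [9, 13, 17, 21, 25]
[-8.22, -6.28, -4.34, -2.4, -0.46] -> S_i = -8.22 + 1.94*i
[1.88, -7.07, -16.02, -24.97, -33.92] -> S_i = 1.88 + -8.95*i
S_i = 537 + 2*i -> [537, 539, 541, 543, 545]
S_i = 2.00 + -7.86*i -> [2.0, -5.86, -13.72, -21.58, -29.44]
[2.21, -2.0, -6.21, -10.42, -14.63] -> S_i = 2.21 + -4.21*i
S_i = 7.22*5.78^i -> [7.22, 41.73, 241.21, 1394.19, 8058.39]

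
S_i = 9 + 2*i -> [9, 11, 13, 15, 17]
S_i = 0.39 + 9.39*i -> [0.39, 9.78, 19.17, 28.56, 37.95]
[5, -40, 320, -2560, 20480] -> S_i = 5*-8^i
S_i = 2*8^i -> [2, 16, 128, 1024, 8192]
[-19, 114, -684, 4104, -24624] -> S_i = -19*-6^i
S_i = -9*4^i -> [-9, -36, -144, -576, -2304]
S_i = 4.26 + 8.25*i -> [4.26, 12.51, 20.76, 29.01, 37.26]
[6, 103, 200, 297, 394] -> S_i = 6 + 97*i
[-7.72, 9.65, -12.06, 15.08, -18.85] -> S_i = -7.72*(-1.25)^i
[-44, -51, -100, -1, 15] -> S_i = Random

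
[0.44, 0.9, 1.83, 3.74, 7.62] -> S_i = 0.44*2.04^i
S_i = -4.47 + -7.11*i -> [-4.47, -11.58, -18.69, -25.8, -32.91]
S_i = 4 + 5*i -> [4, 9, 14, 19, 24]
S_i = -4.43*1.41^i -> [-4.43, -6.25, -8.81, -12.42, -17.51]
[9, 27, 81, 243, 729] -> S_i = 9*3^i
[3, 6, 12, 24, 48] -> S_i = 3*2^i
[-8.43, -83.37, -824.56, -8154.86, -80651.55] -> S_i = -8.43*9.89^i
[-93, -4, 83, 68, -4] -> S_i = Random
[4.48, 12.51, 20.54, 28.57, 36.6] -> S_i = 4.48 + 8.03*i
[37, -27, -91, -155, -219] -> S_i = 37 + -64*i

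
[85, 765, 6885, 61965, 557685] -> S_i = 85*9^i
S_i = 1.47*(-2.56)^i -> [1.47, -3.76, 9.63, -24.66, 63.14]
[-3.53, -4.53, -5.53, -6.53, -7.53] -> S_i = -3.53 + -1.00*i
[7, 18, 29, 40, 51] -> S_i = 7 + 11*i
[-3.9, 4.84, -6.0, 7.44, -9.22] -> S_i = -3.90*(-1.24)^i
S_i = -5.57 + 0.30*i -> [-5.57, -5.27, -4.97, -4.67, -4.37]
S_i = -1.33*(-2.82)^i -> [-1.33, 3.75, -10.58, 29.83, -84.11]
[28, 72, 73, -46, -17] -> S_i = Random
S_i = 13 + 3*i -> [13, 16, 19, 22, 25]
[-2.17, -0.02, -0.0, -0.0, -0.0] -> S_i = -2.17*0.01^i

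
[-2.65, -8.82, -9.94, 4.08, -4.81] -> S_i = Random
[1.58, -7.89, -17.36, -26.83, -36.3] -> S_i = 1.58 + -9.47*i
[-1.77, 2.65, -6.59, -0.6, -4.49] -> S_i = Random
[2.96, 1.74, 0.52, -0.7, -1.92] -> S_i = 2.96 + -1.22*i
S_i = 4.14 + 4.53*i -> [4.14, 8.67, 13.2, 17.73, 22.26]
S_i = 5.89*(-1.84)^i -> [5.89, -10.84, 19.94, -36.69, 67.51]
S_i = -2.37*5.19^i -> [-2.37, -12.3, -63.84, -331.32, -1719.56]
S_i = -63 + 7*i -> [-63, -56, -49, -42, -35]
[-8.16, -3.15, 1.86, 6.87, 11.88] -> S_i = -8.16 + 5.01*i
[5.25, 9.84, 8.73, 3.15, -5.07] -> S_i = Random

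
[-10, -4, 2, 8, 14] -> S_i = -10 + 6*i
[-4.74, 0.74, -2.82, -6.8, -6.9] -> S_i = Random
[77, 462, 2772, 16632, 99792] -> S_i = 77*6^i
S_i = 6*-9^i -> [6, -54, 486, -4374, 39366]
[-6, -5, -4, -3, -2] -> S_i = -6 + 1*i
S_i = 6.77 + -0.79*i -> [6.77, 5.98, 5.19, 4.4, 3.61]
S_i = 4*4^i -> [4, 16, 64, 256, 1024]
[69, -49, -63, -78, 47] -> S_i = Random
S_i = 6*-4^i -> [6, -24, 96, -384, 1536]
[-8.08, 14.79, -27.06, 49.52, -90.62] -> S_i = -8.08*(-1.83)^i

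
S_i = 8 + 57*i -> [8, 65, 122, 179, 236]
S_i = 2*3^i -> [2, 6, 18, 54, 162]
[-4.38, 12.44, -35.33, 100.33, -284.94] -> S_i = -4.38*(-2.84)^i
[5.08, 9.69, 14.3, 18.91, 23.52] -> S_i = 5.08 + 4.61*i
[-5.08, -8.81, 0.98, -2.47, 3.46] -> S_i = Random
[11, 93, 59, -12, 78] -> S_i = Random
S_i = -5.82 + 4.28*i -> [-5.82, -1.54, 2.74, 7.02, 11.3]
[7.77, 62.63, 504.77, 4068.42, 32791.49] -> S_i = 7.77*8.06^i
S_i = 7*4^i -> [7, 28, 112, 448, 1792]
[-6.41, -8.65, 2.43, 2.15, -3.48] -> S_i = Random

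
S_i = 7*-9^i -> [7, -63, 567, -5103, 45927]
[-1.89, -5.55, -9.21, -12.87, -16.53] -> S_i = -1.89 + -3.66*i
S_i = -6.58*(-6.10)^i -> [-6.58, 40.14, -244.84, 1493.53, -9110.56]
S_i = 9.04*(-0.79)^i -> [9.04, -7.14, 5.64, -4.46, 3.52]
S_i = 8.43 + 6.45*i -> [8.43, 14.88, 21.33, 27.78, 34.23]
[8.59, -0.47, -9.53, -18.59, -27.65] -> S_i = 8.59 + -9.06*i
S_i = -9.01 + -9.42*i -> [-9.01, -18.43, -27.85, -37.27, -46.69]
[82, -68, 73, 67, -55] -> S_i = Random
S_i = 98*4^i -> [98, 392, 1568, 6272, 25088]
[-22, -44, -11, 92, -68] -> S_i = Random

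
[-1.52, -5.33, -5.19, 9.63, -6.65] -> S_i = Random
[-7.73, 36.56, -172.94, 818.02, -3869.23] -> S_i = -7.73*(-4.73)^i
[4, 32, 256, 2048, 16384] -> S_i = 4*8^i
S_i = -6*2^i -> [-6, -12, -24, -48, -96]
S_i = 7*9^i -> [7, 63, 567, 5103, 45927]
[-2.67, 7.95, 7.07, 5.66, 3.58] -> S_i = Random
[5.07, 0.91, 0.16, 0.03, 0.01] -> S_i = 5.07*0.18^i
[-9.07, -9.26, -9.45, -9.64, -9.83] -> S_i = -9.07 + -0.19*i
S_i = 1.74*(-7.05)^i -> [1.74, -12.27, 86.48, -609.7, 4298.39]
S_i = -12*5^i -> [-12, -60, -300, -1500, -7500]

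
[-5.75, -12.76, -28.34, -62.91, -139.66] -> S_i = -5.75*2.22^i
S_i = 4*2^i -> [4, 8, 16, 32, 64]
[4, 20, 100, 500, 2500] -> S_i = 4*5^i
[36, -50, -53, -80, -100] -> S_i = Random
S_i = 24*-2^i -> [24, -48, 96, -192, 384]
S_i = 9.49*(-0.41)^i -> [9.49, -3.89, 1.6, -0.65, 0.27]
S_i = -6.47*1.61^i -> [-6.47, -10.42, -16.77, -27.0, -43.47]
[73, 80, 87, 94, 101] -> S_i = 73 + 7*i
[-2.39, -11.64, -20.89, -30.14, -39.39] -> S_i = -2.39 + -9.25*i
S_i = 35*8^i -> [35, 280, 2240, 17920, 143360]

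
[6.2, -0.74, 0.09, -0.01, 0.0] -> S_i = 6.20*(-0.12)^i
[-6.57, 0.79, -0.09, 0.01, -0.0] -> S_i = -6.57*(-0.12)^i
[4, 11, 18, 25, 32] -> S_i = 4 + 7*i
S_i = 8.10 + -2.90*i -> [8.1, 5.2, 2.3, -0.6, -3.5]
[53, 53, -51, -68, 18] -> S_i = Random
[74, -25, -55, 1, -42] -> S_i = Random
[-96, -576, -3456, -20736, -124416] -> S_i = -96*6^i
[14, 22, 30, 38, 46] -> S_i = 14 + 8*i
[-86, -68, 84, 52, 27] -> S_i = Random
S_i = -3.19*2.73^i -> [-3.19, -8.71, -23.77, -64.91, -177.19]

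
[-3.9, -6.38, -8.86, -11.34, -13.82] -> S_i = -3.90 + -2.48*i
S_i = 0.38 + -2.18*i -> [0.38, -1.8, -3.98, -6.16, -8.34]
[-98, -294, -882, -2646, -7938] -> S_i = -98*3^i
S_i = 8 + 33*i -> [8, 41, 74, 107, 140]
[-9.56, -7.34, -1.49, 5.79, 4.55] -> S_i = Random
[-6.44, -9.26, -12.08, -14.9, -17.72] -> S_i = -6.44 + -2.82*i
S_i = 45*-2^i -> [45, -90, 180, -360, 720]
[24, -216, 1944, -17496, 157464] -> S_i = 24*-9^i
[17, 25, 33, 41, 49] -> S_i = 17 + 8*i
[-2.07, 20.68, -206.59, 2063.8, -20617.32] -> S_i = -2.07*(-9.99)^i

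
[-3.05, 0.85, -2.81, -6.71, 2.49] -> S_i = Random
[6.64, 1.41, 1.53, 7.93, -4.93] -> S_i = Random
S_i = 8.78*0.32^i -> [8.78, 2.81, 0.9, 0.29, 0.09]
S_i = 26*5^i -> [26, 130, 650, 3250, 16250]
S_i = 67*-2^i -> [67, -134, 268, -536, 1072]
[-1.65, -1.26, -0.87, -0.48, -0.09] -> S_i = -1.65 + 0.39*i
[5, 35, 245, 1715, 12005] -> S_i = 5*7^i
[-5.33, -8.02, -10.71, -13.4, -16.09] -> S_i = -5.33 + -2.69*i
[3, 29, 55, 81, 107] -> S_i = 3 + 26*i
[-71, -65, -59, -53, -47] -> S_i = -71 + 6*i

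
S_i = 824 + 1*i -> [824, 825, 826, 827, 828]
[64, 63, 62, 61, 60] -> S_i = 64 + -1*i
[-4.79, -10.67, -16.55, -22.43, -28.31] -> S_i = -4.79 + -5.88*i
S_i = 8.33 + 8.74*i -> [8.33, 17.07, 25.81, 34.55, 43.29]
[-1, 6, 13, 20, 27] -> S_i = -1 + 7*i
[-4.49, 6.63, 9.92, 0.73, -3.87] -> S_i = Random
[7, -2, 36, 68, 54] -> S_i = Random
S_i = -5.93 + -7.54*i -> [-5.93, -13.47, -21.01, -28.55, -36.09]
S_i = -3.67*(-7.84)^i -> [-3.67, 28.77, -225.58, 1768.54, -13865.33]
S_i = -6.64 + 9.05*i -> [-6.64, 2.41, 11.46, 20.51, 29.56]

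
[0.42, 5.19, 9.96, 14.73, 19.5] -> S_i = 0.42 + 4.77*i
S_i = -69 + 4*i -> [-69, -65, -61, -57, -53]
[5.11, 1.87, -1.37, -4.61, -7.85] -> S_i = 5.11 + -3.24*i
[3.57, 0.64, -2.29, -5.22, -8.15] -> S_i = 3.57 + -2.93*i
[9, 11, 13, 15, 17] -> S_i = 9 + 2*i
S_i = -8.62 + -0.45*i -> [-8.62, -9.07, -9.52, -9.97, -10.42]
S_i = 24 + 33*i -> [24, 57, 90, 123, 156]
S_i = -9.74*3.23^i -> [-9.74, -31.46, -101.62, -328.22, -1060.15]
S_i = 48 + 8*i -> [48, 56, 64, 72, 80]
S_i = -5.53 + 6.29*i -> [-5.53, 0.76, 7.05, 13.34, 19.63]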